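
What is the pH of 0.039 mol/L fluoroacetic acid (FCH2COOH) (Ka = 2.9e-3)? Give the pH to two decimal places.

pH = 2.03

FCH2COOH ⇌ FCH2COO- + H+
Let x = [H+] at equilibrium. Ka = x²/(0.039 − x).
x is not negligible relative to C₀; solve x² + 0.0029·x − 0.000113 = 0.
x = (−Ka + √(Ka² + 4·Ka·C₀))/2 = 9.28 × 10^-3 M
pH = −log(9.28 × 10^-3) = 2.03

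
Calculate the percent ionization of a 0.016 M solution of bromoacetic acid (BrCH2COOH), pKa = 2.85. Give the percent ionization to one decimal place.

25.6%

BrCH2COOH ⇌ BrCH2COO- + H+; let x = [H+] at equilibrium.
Ka = 10^(−2.85) = 1.41 × 10^-3
Ka = x²/(C₀ − x); solving the quadratic gives x = 4.10 × 10^-3 M.
% ionization = x/C₀ × 100% = 4.10 × 10^-3/0.016 × 100% = 25.6%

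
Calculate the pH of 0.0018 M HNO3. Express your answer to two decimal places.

HNO3 is a strong acid and dissociates completely, so [H+] = 0.0018 M.
pH = -log(0.0018) = 2.74

pH = 2.74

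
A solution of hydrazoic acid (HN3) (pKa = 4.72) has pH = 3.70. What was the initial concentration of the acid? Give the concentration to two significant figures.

C₀ = 2.3 × 10^-3 M

[H+] = 10^(-3.70) = 2.00 × 10^-4 M = x
Ka = 10^(−4.72) = 1.91 × 10^-5
Ka = x²/(C₀ − x) ⇒ C₀ = x + x²/Ka
C₀ = 2.00 × 10^-4 + (2.00 × 10^-4)²/(1.91 × 10^-5) = 2.29 × 10^-3 M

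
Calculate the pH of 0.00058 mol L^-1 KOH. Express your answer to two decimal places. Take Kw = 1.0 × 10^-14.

KOH is a strong base; [OH-] = 0.00058 M.
pOH = -log(0.00058) = 3.24
pH = 14.00 - 3.24 = 10.76

pH = 10.76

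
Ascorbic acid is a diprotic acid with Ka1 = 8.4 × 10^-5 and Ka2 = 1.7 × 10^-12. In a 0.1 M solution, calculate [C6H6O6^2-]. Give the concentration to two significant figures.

1.7 × 10^-12 M

First ionization gives [H+] ≈ [HC6H6O6-] = 2.90 × 10^-3 M.
Second step: Ka2 = [H+][C6H6O6^2-]/[HC6H6O6-] ≈ [C6H6O6^2-] (since [H+] ≈ [HC6H6O6-]).
So [C6H6O6^2-] ≈ Ka2.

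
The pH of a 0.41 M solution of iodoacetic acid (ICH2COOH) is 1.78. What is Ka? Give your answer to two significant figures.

[H+] = 10^(-1.78) = 1.66 × 10^-2 M
At equilibrium [HA] = 0.41 − 1.66 × 10^-2 = 3.93 × 10^-1 M
Ka = [H+][A-]/[HA] = (1.66 × 10^-2)² / 3.93 × 10^-1 = 7.0 × 10^-4

Ka = 7.0 × 10^-4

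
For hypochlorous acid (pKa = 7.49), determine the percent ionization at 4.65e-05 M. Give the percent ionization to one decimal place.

HOCl ⇌ OCl- + H+; let x = [H+] at equilibrium.
Ka = 10^(−7.49) = 3.24 × 10^-8
x ≈ √(Ka·C₀) = √(3.24 × 10^-8 × 4.65e-05) = 1.23 × 10^-6 M
Fraction ionized = 1.23 × 10^-6 / 4.65e-05 = 0.0265 → 2.6%

2.6%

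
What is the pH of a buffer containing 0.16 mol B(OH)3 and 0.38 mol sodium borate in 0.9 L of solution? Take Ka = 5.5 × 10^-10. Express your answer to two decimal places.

pH = 9.64

pKa = −log(5.5 × 10^-10) = 9.260
pH = pKa + log([A⁻]/[HA]) = 9.260 + log(0.38/0.16)
pH = 9.260 + (+0.376) = 9.64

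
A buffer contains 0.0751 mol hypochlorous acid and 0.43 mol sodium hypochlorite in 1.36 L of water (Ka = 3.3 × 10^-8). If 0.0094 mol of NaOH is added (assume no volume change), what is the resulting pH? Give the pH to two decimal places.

pH = 8.31

After neutralization: n(HOCl) = 0.0657 mol, n(OCl-) = 0.439 mol.
pKa = −log(3.3 × 10^-8) = 7.481
Henderson–Hasselbalch with mole ratio 0.439/0.0657: pH = 7.481 + (+0.825)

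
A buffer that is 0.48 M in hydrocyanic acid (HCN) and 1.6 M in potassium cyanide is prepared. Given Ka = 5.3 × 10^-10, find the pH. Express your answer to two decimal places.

pH = 9.80

pKa = −log(5.3 × 10^-10) = 9.276
pH = pKa + log([A⁻]/[HA]) = 9.276 + log(1.6/0.48)
pH = 9.276 + (+0.523) = 9.80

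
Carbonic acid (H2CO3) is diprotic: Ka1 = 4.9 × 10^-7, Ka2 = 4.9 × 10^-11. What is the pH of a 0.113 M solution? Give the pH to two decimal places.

pH = 3.63

Since Ka1 ≫ Ka2, the first ionization dominates [H+].
Ka1 = x²/(0.113 − x) = 4.9 × 10^-7
x ≈ √(4.9 × 10^-7 × 0.113) = 2.35 × 10^-4 M
pH = −log(2.35 × 10^-4) = 3.63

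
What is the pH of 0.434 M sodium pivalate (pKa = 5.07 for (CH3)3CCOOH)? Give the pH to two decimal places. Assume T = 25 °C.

pH = 9.35

(CH3)3CCOO- is the conjugate base of the weak acid (CH3)3CCOOH.
Ka = 10^(−5.07) = 8.51 × 10^-6
Kb = Kw/Ka = 1.0×10^-14 / 8.51 × 10^-6 = 1.18 × 10^-9
From the ICE table, Kb = x²/(0.434 − x) = 1.18 × 10^-9.
Neglecting x in the denominator: x = √(1.18 × 10^-9 × 0.434) = 2.26 × 10^-5 M
Check: 0.0052% ionized — well under 5%, approximation valid.
pOH = 4.65, so pH = 14.00 − pOH = 9.35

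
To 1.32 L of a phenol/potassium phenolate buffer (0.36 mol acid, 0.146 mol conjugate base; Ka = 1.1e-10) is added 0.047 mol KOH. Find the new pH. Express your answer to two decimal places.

After neutralization: n(C6H5OH) = 0.313 mol, n(C6H5O-) = 0.193 mol.
pKa = −log(1.1 × 10^-10) = 9.959
Henderson–Hasselbalch with mole ratio 0.193/0.313: pH = 9.959 + (-0.210)

pH = 9.75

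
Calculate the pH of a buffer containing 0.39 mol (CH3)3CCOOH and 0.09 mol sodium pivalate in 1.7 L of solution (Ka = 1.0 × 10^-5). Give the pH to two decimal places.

pH = 4.36

pKa = −log(1.0 × 10^-5) = 5.000
pH = pKa + log([A⁻]/[HA]) = 5.000 + log(0.09/0.39)
pH = 5.000 + (-0.637) = 4.36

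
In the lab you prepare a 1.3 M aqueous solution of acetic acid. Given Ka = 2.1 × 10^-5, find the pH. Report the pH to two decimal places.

CH3COOH ⇌ CH3COO- + H+
Let x = [H+] at equilibrium. Ka = x²/(1.3 − x).
Assume x ≪ 1.3: x ≈ √(2.1 × 10^-5 × 1.3) = 5.22 × 10^-3 M
pH = −log[H+] = −log(5.22 × 10^-3) = 2.28

pH = 2.28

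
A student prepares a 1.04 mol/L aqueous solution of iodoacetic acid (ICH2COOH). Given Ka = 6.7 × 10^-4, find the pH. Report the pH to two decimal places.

pH = 1.58

ICH2COOH ⇌ ICH2COO- + H+
From the ICE table, Ka = x²/(1.04 − x) = 6.7 × 10^-4.
Since Ka ≪ C₀, x ≈ √(Ka·C₀) = 2.64 × 10^-2 M.
pH = −log(2.64 × 10^-2) = 1.58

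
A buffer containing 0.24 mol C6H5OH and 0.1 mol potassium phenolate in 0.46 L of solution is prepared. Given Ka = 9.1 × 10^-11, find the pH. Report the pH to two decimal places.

pH = 9.66

pKa = −log(9.1 × 10^-11) = 10.041
Using pH = pKa + log([base]/[acid]) with [base]/[acid] = 0.1/0.24:
pH = 10.041 + (-0.380) = 9.66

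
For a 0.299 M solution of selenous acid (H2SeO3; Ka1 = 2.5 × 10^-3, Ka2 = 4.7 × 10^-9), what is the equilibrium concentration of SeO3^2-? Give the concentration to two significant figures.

First ionization gives [H+] ≈ [HSeO3-] = 2.61 × 10^-2 M.
Second step: Ka2 = [H+][SeO3^2-]/[HSeO3-] ≈ [SeO3^2-] (since [H+] ≈ [HSeO3-]).
So [SeO3^2-] ≈ Ka2.

4.7 × 10^-9 M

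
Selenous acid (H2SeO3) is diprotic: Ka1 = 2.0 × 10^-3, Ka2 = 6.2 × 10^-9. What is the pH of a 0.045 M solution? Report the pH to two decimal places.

Since Ka1 ≫ Ka2, the first ionization dominates [H+].
Ka1 = x²/(0.045 − x) = 2.0 × 10^-3
Solving the quadratic: x = (−Ka1 + √(Ka1² + 4·Ka1·C₀))/2 = 8.54 × 10^-3 M
pH = −log(8.54 × 10^-3) = 2.07

pH = 2.07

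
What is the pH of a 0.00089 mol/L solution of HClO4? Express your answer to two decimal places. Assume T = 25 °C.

HClO4 is a strong acid and dissociates completely, so [H+] = 0.00089 M.
pH = -log(0.00089) = 3.05

pH = 3.05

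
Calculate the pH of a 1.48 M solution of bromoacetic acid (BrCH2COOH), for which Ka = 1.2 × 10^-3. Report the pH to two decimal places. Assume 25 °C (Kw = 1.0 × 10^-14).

pH = 1.38

BrCH2COOH ⇌ BrCH2COO- + H+
Ka = [H+]²/(1.48 − [H+]) = 1.2 × 10^-3
Neglecting [H+] in the denominator: [H+] = √(1.2 × 10^-3 × 1.48) = 4.21 × 10^-2 M
Check: 2.8% ionized — well under 5%, approximation valid.
pH = −log[H+] = −log(4.21 × 10^-2) = 1.38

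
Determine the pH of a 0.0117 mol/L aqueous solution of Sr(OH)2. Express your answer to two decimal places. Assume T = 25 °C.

Sr(OH)2 is a strong base (each formula unit releases 2 OH-); [OH-] = 0.0234 M.
pOH = -log(0.0234) = 1.63
pH = 14.00 - 1.63 = 12.37

pH = 12.37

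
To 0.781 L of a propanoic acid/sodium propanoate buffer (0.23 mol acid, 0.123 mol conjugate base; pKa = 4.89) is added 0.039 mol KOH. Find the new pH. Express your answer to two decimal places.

pH = 4.82

OH- converts CH3CH2COOH to CH3CH2COO-: CH3CH2COOH → 0.191 mol, CH3CH2COO- → 0.162 mol.
pH = pKa + log([A⁻]/[HA]) = 4.89 + log(0.162/0.191) = 4.89 -0.072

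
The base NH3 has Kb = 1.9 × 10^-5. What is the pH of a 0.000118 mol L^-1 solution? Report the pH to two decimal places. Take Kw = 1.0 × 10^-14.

NH3 + H2O ⇌ NH4+ + OH-
From the ICE table, Kb = [OH-]²/(0.000118 − [OH-]) = 1.9 × 10^-5.
[OH-] is not negligible relative to C₀; solve [OH-]² + 1.9e-05·[OH-] − 2.24e-09 = 0.
[OH-] = [−1.9e-05 + √(1.9e-05² + 8.97e-09)]/2 = 3.88 × 10^-5 M
pOH = −log(3.88 × 10^-5) = 4.41; pH = 14.00 − 4.41 = 9.59

pH = 9.59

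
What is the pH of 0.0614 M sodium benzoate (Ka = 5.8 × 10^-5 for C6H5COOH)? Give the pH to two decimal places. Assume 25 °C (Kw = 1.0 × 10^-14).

pH = 8.51

C6H5COO- is the conjugate base of the weak acid C6H5COOH.
Kb = Kw/Ka = 1.0×10^-14 / 5.8 × 10^-5 = 1.72 × 10^-10
Kb = [OH-]²/(0.0614 − [OH-]) = 1.72 × 10^-10
Since Kb ≪ C₀, [OH-] ≈ √(Kb·C₀) = 3.25 × 10^-6 M.
pOH = 5.49, so pH = 14.00 − pOH = 8.51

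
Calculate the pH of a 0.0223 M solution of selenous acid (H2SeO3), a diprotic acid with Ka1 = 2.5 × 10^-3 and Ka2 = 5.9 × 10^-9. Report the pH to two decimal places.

pH = 2.20

Since Ka1 ≫ Ka2, the first ionization dominates [H+].
Ka1 = x²/(0.0223 − x) = 2.5 × 10^-3
Solving the quadratic: x = (−Ka1 + √(Ka1² + 4·Ka1·C₀))/2 = 6.32 × 10^-3 M
pH = −log(6.32 × 10^-3) = 2.20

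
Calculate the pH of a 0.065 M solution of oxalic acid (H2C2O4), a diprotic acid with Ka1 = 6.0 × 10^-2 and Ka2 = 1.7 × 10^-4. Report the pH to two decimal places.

pH = 1.41

Since Ka1 ≫ Ka2, the first ionization dominates [H+].
Ka1 = x²/(0.065 − x) = 6.0 × 10^-2
Solving the quadratic: x = (−Ka1 + √(Ka1² + 4·Ka1·C₀))/2 = 3.93 × 10^-2 M
pH = −log(3.93 × 10^-2) = 1.41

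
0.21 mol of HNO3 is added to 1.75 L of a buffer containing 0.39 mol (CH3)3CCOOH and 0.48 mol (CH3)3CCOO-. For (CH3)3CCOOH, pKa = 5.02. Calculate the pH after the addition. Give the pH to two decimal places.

pH = 4.67

After neutralization: n((CH3)3CCOOH) = 0.6 mol, n((CH3)3CCOO-) = 0.27 mol.
pH = pKa + log([A⁻]/[HA]) = 5.02 + log(0.27/0.6) = 5.02 -0.347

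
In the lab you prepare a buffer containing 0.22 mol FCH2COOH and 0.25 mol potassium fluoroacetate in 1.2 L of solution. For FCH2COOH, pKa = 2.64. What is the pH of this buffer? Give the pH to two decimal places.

pH = 2.70

Henderson–Hasselbalch: pH = pKa + log([FCH2COO-]/[FCH2COOH]) = 2.64 + log(0.25/0.22)
pH = 2.64 + (+0.056) = 2.70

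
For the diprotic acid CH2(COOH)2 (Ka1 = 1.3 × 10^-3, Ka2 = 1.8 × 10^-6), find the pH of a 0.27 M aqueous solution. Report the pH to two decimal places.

Ka1 ≫ Ka2, so treat the first dissociation as the only significant source of H+.
Ka1 = x²/(0.27 − x) = 1.3 × 10^-3
Solving the quadratic: x = (−Ka1 + √(Ka1² + 4·Ka1·C₀))/2 = 1.81 × 10^-2 M
pH = −log(1.81 × 10^-2) = 1.74

pH = 1.74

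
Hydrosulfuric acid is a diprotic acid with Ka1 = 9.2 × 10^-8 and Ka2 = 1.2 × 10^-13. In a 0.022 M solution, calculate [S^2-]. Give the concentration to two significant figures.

First ionization gives [H+] ≈ [HS-] = 4.50 × 10^-5 M.
Second step: Ka2 = [H+][S^2-]/[HS-] ≈ [S^2-] (since [H+] ≈ [HS-]).
So [S^2-] ≈ Ka2.

1.2 × 10^-13 M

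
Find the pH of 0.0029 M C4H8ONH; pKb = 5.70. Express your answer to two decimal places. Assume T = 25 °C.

pH = 9.88

C4H8ONH + H2O ⇌ C4H8ONH2+ + OH-
Kb = 10^(−5.70) = 2.00 × 10^-6
Let x = [OH-] at equilibrium. Kb = x²/(0.0029 − x).
Since Kb ≪ C₀, x ≈ √(Kb·C₀) = 7.62 × 10^-5 M.
pOH = 4.12, so pH = 14.00 − pOH = 9.88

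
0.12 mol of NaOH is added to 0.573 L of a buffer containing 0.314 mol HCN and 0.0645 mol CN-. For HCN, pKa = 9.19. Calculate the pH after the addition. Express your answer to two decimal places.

pH = 9.17

After neutralization: n(HCN) = 0.194 mol, n(CN-) = 0.184 mol.
pH = pKa + log([A⁻]/[HA]) = 9.19 + log(0.184/0.194) = 9.19 -0.023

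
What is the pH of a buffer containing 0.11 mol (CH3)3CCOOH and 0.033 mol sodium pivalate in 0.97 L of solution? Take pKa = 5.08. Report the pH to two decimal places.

Henderson–Hasselbalch: pH = pKa + log([(CH3)3CCOO-]/[(CH3)3CCOOH]) = 5.08 + log(0.033/0.11)
pH = 5.08 + (-0.523) = 4.56

pH = 4.56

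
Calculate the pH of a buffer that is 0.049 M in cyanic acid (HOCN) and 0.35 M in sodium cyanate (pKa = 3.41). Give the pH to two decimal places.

pH = 4.26

pH = pKa + log([A⁻]/[HA]) = 3.41 + log(0.35/0.049)
pH = 3.41 + (+0.854) = 4.26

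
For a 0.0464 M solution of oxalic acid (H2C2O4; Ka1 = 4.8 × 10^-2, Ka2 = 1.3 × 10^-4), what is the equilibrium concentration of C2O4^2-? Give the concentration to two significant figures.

1.3 × 10^-4 M

First ionization gives [H+] ≈ [HC2O4-] = 2.89 × 10^-2 M.
Second step: Ka2 = [H+][C2O4^2-]/[HC2O4-] ≈ [C2O4^2-] (since [H+] ≈ [HC2O4-]).
So [C2O4^2-] ≈ Ka2.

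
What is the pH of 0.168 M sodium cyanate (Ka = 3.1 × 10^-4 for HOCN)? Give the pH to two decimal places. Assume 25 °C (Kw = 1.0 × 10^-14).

OCN- is the conjugate base of the weak acid HOCN.
Kb = Kw/Ka = 1.0×10^-14 / 3.1 × 10^-4 = 3.23 × 10^-11
Let x = [OH-] at equilibrium. Kb = x²/(0.168 − x).
Assume x ≪ 0.168: x ≈ √(3.23 × 10^-11 × 0.168) = 2.33 × 10^-6 M
pOH = 5.63, so pH = 14.00 − pOH = 8.37

pH = 8.37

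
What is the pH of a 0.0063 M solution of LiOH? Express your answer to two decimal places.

LiOH is a strong base; [OH-] = 0.0063 M.
pOH = -log(0.0063) = 2.20
pH = 14.00 - 2.20 = 11.80

pH = 11.80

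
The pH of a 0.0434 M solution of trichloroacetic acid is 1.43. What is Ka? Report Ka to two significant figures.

[H+] = 10^(-1.43) = 3.72 × 10^-2 M
At equilibrium [HA] = 0.0434 − 3.72 × 10^-2 = 6.20 × 10^-3 M
Ka = [H+][A-]/[HA] = (3.72 × 10^-2)² / 6.20 × 10^-3 = 2.2 × 10^-1

Ka = 2.2 × 10^-1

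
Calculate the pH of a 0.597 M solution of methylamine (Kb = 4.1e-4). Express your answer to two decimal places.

CH3NH2 + H2O ⇌ CH3NH3+ + OH-
Let x = [OH-] at equilibrium. Kb = x²/(0.597 − x).
Since Kb ≪ C₀, x ≈ √(Kb·C₀) = 1.56 × 10^-2 M.
pOH = 1.81, so pH = 14.00 − pOH = 12.19

pH = 12.19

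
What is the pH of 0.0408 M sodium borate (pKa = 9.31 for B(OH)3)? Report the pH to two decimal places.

pH = 10.96

B(OH)4- is the conjugate base of the weak acid B(OH)3.
Ka = 10^(−9.31) = 4.90 × 10^-10
Kb = Kw/Ka = 1.0×10^-14 / 4.90 × 10^-10 = 2.04 × 10^-5
From the ICE table, Kb = x²/(0.0408 − x) = 2.04 × 10^-5.
Neglecting x in the denominator: x = √(2.04 × 10^-5 × 0.0408) = 9.12 × 10^-4 M
pOH = 3.04, so pH = 14.00 − pOH = 10.96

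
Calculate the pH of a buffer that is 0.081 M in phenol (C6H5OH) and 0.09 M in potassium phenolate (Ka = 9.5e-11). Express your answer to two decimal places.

pH = 10.07

pKa = −log(9.5 × 10^-11) = 10.022
Henderson–Hasselbalch: pH = pKa + log([C6H5O-]/[C6H5OH]) = 10.022 + log(0.09/0.081)
pH = 10.022 + (+0.046) = 10.07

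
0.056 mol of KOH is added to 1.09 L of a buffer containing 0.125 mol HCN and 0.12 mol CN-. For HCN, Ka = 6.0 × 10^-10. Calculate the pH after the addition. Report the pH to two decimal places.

pH = 9.63

After neutralization: n(HCN) = 0.069 mol, n(CN-) = 0.176 mol.
pKa = −log(6.0 × 10^-10) = 9.222
Henderson–Hasselbalch with mole ratio 0.176/0.069: pH = 9.222 + (+0.407)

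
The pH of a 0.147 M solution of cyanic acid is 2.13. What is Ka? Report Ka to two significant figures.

[H+] = 10^(-2.13) = 7.41 × 10^-3 M
At equilibrium [HA] = 0.147 − 7.41 × 10^-3 = 1.40 × 10^-1 M
Ka = [H+][A-]/[HA] = (7.41 × 10^-3)² / 1.40 × 10^-1 = 3.9 × 10^-4

Ka = 3.9 × 10^-4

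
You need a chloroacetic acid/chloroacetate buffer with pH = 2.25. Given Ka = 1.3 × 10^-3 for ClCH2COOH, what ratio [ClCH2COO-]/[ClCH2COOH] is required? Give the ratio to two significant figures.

ratio = 0.23

pKa = -log(1.3 × 10^-3) = 2.886
pH = pKa + log(r) ⇒ log(r) = 2.25 − 2.886 = -0.636
r = [ClCH2COO-]/[ClCH2COOH] = 10^(-0.636) = 0.231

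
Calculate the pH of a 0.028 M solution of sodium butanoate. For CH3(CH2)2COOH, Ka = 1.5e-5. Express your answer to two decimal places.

CH3(CH2)2COO- is the conjugate base of the weak acid CH3(CH2)2COOH.
Kb = Kw/Ka = 1.0×10^-14 / 1.5 × 10^-5 = 6.67 × 10^-10
From the ICE table, Kb = [OH-]²/(0.028 − [OH-]) = 6.67 × 10^-10.
Neglecting [OH-] in the denominator: [OH-] = √(6.67 × 10^-10 × 0.028) = 4.32 × 10^-6 M
pOH = 5.36, so pH = 14.00 − pOH = 8.64

pH = 8.64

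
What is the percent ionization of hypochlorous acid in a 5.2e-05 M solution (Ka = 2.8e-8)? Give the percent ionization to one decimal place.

HOCl ⇌ OCl- + H+; let x = [H+] at equilibrium.
x ≈ √(Ka·C₀) = √(2.8 × 10^-8 × 5.2e-05) = 1.21 × 10^-6 M
Fraction ionized = 1.21 × 10^-6 / 5.2e-05 = 0.0233 → 2.3%

2.3%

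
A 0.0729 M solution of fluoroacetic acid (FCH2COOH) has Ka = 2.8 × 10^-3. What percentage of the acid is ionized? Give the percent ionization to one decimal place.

FCH2COOH ⇌ FCH2COO- + H+; let x = [H+] at equilibrium.
Solve x² + 0.0028x − 0.000204 = 0 → x = 1.30 × 10^-2 M
% ionization = x/C₀ × 100% = 1.30 × 10^-2/0.0729 × 100% = 17.8%

17.8%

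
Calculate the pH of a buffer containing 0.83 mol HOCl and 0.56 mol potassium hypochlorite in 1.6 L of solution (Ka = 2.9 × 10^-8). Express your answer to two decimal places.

pKa = −log(2.9 × 10^-8) = 7.538
Henderson–Hasselbalch: pH = pKa + log([OCl-]/[HOCl]) = 7.538 + log(0.56/0.83)
pH = 7.538 + (-0.171) = 7.37

pH = 7.37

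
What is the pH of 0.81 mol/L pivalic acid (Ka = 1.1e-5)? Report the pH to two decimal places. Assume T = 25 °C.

pH = 2.53

(CH3)3CCOOH ⇌ (CH3)3CCOO- + H+
Ka = [H+]²/(0.81 − [H+]) = 1.1 × 10^-5
Neglecting [H+] in the denominator: [H+] = √(1.1 × 10^-5 × 0.81) = 2.98 × 10^-3 M
([H+]/C₀ = 0.37% < 5%, so the approximation holds.)
pH = −log[H+] = −log(2.98 × 10^-3) = 2.53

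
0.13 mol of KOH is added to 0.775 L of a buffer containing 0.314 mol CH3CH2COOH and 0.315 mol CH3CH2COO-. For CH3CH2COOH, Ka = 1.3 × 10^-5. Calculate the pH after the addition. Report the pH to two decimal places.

OH- converts CH3CH2COOH to CH3CH2COO-: CH3CH2COOH → 0.184 mol, CH3CH2COO- → 0.445 mol.
pKa = −log(1.3 × 10^-5) = 4.886
Henderson–Hasselbalch with mole ratio 0.445/0.184: pH = 4.886 + (+0.384)

pH = 5.27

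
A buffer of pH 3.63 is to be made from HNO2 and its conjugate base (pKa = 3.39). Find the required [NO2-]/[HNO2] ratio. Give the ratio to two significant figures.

ratio = 1.7

pH = pKa + log(r) ⇒ log(r) = 3.63 − 3.39 = +0.24
r = [NO2-]/[HNO2] = 10^(+0.24) = 1.74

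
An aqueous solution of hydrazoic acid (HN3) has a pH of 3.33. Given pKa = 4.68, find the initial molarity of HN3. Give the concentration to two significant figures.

C₀ = 1.1 × 10^-2 M

[H+] = 10^(-3.33) = 4.68 × 10^-4 M = x
Ka = 10^(−4.68) = 2.09 × 10^-5
Ka = x²/(C₀ − x) ⇒ C₀ = x + x²/Ka
C₀ = 4.68 × 10^-4 + (4.68 × 10^-4)²/(2.09 × 10^-5) = 1.09 × 10^-2 M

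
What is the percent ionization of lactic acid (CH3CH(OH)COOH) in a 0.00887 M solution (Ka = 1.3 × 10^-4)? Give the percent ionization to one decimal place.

CH3CH(OH)COOH ⇌ CH3CH(OH)COO- + H+; let x = [H+] at equilibrium.
Solve x² + 0.00013x − 1.15e-06 = 0 → x = 1.01 × 10^-3 M
% ionization = x/C₀ × 100% = 1.01 × 10^-3/0.00887 × 100% = 11.4%

11.4%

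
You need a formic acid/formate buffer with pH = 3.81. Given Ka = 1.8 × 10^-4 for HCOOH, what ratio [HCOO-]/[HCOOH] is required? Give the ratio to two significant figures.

ratio = 1.2

pKa = -log(1.8 × 10^-4) = 3.745
pH = pKa + log(r) ⇒ log(r) = 3.81 − 3.745 = +0.065
r = [HCOO-]/[HCOOH] = 10^(+0.065) = 1.16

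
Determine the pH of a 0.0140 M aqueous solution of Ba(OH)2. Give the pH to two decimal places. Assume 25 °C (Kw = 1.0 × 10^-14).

Ba(OH)2 is a strong base (each formula unit releases 2 OH-); [OH-] = 0.028 M.
pOH = -log(0.028) = 1.55
pH = 14.00 - 1.55 = 12.45

pH = 12.45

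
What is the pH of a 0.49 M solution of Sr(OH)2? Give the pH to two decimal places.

Sr(OH)2 is a strong base (each formula unit releases 2 OH-); [OH-] = 0.98 M.
pOH = -log(0.98) = 0.01
pH = 14.00 - 0.01 = 13.99

pH = 13.99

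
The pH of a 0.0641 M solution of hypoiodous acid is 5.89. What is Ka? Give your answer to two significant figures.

[H+] = 10^(-5.89) = 1.29 × 10^-6 M
At equilibrium [HA] = 0.0641 − 1.29 × 10^-6 = 6.41 × 10^-2 M
Ka = [H+][A-]/[HA] = (1.29 × 10^-6)² / 6.41 × 10^-2 = 2.6 × 10^-11

Ka = 2.6 × 10^-11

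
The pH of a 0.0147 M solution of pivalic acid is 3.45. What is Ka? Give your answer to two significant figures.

Ka = 8.8 × 10^-6

[H+] = 10^(-3.45) = 3.55 × 10^-4 M
At equilibrium [HA] = 0.0147 − 3.55 × 10^-4 = 1.43 × 10^-2 M
Ka = [H+][A-]/[HA] = (3.55 × 10^-4)² / 1.43 × 10^-2 = 8.8 × 10^-6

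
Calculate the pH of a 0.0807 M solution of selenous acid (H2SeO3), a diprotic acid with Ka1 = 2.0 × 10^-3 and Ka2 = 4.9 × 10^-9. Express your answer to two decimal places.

Since Ka1 ≫ Ka2, the first ionization dominates [H+].
Ka1 = x²/(0.0807 − x) = 2.0 × 10^-3
Solving the quadratic: x = (−Ka1 + √(Ka1² + 4·Ka1·C₀))/2 = 1.17 × 10^-2 M
pH = −log(1.17 × 10^-2) = 1.93

pH = 1.93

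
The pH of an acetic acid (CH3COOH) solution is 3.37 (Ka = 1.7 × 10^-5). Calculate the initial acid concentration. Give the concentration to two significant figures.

C₀ = 1.1 × 10^-2 M

[H+] = 10^(-3.37) = 4.27 × 10^-4 M = x
Ka = x²/(C₀ − x) ⇒ C₀ = x + x²/Ka
C₀ = 4.27 × 10^-4 + (4.27 × 10^-4)²/(1.7 × 10^-5) = 1.12 × 10^-2 M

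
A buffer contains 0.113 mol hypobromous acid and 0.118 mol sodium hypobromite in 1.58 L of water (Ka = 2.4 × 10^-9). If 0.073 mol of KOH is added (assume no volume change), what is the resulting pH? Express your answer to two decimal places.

pH = 9.30

OH- converts HOBr to OBr-: HOBr → 0.04 mol, OBr- → 0.191 mol.
pKa = −log(2.4 × 10^-9) = 8.620
pH = pKa + log(n_OBr-/n_HOBr) = 8.620 + log(0.191/0.04) = 8.620 + (+0.679)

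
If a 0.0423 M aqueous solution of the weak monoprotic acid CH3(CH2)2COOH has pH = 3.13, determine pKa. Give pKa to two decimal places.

pKa = 4.88

[H+] = 10^(-3.13) = 7.41 × 10^-4 M
At equilibrium [HA] = 0.0423 − 7.41 × 10^-4 = 4.16 × 10^-2 M
Ka = [H+][A-]/[HA] = (7.41 × 10^-4)² / 4.16 × 10^-2 = 1.32 × 10^-5
pKa = -log(1.32 × 10^-5) = 4.88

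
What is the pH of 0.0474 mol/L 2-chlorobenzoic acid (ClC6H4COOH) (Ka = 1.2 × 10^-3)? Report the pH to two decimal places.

ClC6H4COOH ⇌ ClC6H4COO- + H+
Ka = x²/(0.0474 − x) = 1.2 × 10^-3
x is not negligible relative to C₀; solve x² + 0.0012·x − 5.69e-05 = 0.
x = (−Ka + √(Ka² + 4·Ka·C₀))/2 = 6.97 × 10^-3 M
pH = −log(6.97 × 10^-3) = 2.16

pH = 2.16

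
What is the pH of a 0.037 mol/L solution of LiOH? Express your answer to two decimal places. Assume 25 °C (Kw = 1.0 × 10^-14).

LiOH is a strong base; [OH-] = 0.037 M.
pOH = -log(0.037) = 1.43
pH = 14.00 - 1.43 = 12.57

pH = 12.57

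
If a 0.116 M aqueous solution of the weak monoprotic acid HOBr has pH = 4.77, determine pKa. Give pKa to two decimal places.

pKa = 8.60

[H+] = 10^(-4.77) = 1.70 × 10^-5 M
At equilibrium [HA] = 0.116 − 1.70 × 10^-5 = 1.16 × 10^-1 M
Ka = [H+][A-]/[HA] = (1.70 × 10^-5)² / 1.16 × 10^-1 = 2.49 × 10^-9
pKa = -log(2.49 × 10^-9) = 8.60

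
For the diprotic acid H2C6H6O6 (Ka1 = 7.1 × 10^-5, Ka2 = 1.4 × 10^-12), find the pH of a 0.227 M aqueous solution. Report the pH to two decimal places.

Ka1 ≫ Ka2, so treat the first dissociation as the only significant source of H+.
Ka1 = x²/(0.227 − x) = 7.1 × 10^-5
x ≈ √(7.1 × 10^-5 × 0.227) = 4.01 × 10^-3 M
pH = −log(4.01 × 10^-3) = 2.40

pH = 2.40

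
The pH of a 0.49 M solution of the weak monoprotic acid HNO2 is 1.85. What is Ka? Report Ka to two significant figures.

[H+] = 10^(-1.85) = 1.41 × 10^-2 M
At equilibrium [HA] = 0.49 − 1.41 × 10^-2 = 4.76 × 10^-1 M
Ka = [H+][A-]/[HA] = (1.41 × 10^-2)² / 4.76 × 10^-1 = 4.2 × 10^-4

Ka = 4.2 × 10^-4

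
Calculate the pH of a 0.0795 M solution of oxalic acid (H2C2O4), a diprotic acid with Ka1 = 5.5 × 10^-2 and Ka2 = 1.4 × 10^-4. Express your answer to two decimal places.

Since Ka1 ≫ Ka2, the first ionization dominates [H+].
Ka1 = x²/(0.0795 − x) = 5.5 × 10^-2
Solving the quadratic: x = (−Ka1 + √(Ka1² + 4·Ka1·C₀))/2 = 4.41 × 10^-2 M
pH = −log(4.41 × 10^-2) = 1.36

pH = 1.36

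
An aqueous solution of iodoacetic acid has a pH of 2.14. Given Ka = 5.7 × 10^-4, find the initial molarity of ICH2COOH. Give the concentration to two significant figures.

[H+] = 10^(-2.14) = 7.24 × 10^-3 M = x
Ka = x²/(C₀ − x) ⇒ C₀ = x + x²/Ka
C₀ = 7.24 × 10^-3 + (7.24 × 10^-3)²/(5.7 × 10^-4) = 9.92 × 10^-2 M

C₀ = 9.9 × 10^-2 M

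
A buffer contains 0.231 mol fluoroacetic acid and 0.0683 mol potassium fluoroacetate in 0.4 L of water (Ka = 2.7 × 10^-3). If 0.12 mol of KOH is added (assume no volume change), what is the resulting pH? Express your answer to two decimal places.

After neutralization: n(FCH2COOH) = 0.111 mol, n(FCH2COO-) = 0.188 mol.
pKa = −log(2.7 × 10^-3) = 2.569
Henderson–Hasselbalch with mole ratio 0.188/0.111: pH = 2.569 + (+0.229)

pH = 2.80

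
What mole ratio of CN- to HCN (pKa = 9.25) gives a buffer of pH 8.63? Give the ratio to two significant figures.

pH = pKa + log(r) ⇒ log(r) = 8.63 − 9.25 = -0.62
r = [CN-]/[HCN] = 10^(-0.62) = 0.24

ratio = 0.24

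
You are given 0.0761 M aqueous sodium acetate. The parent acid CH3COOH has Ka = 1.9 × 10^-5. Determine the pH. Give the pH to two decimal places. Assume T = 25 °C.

CH3COO- is the conjugate base of the weak acid CH3COOH.
Kb = Kw/Ka = 1.0×10^-14 / 1.9 × 10^-5 = 5.26 × 10^-10
Kb = [OH-]²/(0.0761 − [OH-]) = 5.26 × 10^-10
Since Kb ≪ C₀, [OH-] ≈ √(Kb·C₀) = 6.33 × 10^-6 M.
pOH = −log(6.33 × 10^-6) = 5.20; pH = 14.00 − 5.20 = 8.80

pH = 8.80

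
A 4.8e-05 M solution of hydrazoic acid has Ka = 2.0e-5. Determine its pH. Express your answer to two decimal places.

HN3 ⇌ N3- + H+
From the ICE table, Ka = x²/(4.8e-05 − x) = 2.0 × 10^-5.
The 5% rule fails; solving x² + Ka·x − Ka·C₀ = 0 exactly:
x = (−Ka + √(Ka² + 4·Ka·C₀))/2 = 2.26 × 10^-5 M
pH = −log(2.26 × 10^-5) = 4.65

pH = 4.65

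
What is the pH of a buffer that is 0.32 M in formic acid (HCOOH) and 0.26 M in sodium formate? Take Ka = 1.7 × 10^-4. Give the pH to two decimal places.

pH = 3.68

pKa = −log(1.7 × 10^-4) = 3.770
Henderson–Hasselbalch: pH = pKa + log([HCOO-]/[HCOOH]) = 3.770 + log(0.26/0.32)
pH = 3.770 + (-0.090) = 3.68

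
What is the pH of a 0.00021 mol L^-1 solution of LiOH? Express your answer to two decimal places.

pH = 10.32

LiOH is a strong base; [OH-] = 0.00021 M.
pOH = -log(0.00021) = 3.68
pH = 14.00 - 3.68 = 10.32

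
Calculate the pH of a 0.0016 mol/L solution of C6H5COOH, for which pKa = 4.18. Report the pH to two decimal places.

pH = 3.53

C6H5COOH ⇌ C6H5COO- + H+
Ka = 10^(−4.18) = 6.61 × 10^-5
Ka = x²/(0.0016 − x) = 6.61 × 10^-5
x is not negligible relative to C₀; solve x² + 6.61e-05·x − 1.06e-07 = 0.
x = [−6.61e-05 + √(6.61e-05² + 4.23e-07)]/2 = 2.94 × 10^-4 M
pH = −log(2.94 × 10^-4) = 3.53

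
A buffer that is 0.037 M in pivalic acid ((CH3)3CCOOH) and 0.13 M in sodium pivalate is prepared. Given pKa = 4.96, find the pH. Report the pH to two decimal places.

pH = 5.51

Henderson–Hasselbalch: pH = pKa + log([(CH3)3CCOO-]/[(CH3)3CCOOH]) = 4.96 + log(0.13/0.037)
pH = 4.96 + (+0.546) = 5.51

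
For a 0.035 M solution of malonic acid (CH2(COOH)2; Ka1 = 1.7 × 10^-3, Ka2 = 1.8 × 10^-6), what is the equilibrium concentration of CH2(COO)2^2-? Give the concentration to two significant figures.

1.8 × 10^-6 M

First ionization gives [H+] ≈ [CH2(COOH)COO-] = 6.91 × 10^-3 M.
Second step: Ka2 = [H+][CH2(COO)2^2-]/[CH2(COOH)COO-] ≈ [CH2(COO)2^2-] (since [H+] ≈ [CH2(COOH)COO-]).
So [CH2(COO)2^2-] ≈ Ka2.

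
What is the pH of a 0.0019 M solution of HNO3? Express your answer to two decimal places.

HNO3 is a strong acid and dissociates completely, so [H+] = 0.0019 M.
pH = -log(0.0019) = 2.72

pH = 2.72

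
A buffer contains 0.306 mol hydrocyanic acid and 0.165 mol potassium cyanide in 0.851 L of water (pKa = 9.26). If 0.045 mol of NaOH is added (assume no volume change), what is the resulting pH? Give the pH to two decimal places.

pH = 9.17

After neutralization: n(HCN) = 0.261 mol, n(CN-) = 0.21 mol.
pH = pKa + log([A⁻]/[HA]) = 9.26 + log(0.21/0.261) = 9.26 -0.094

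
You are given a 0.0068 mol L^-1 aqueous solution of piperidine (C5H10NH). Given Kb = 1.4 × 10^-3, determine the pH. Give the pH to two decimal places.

pH = 11.39

C5H10NH + H2O ⇌ C5H10NH2+ + OH-
From the ICE table, Kb = x²/(0.0068 − x) = 1.4 × 10^-3.
Here C₀/Kb ≈ 4.86, so the small-x approximation fails. Use the quadratic:
x = (−Kb + √(Kb² + 4·Kb·C₀))/2 = 2.46 × 10^-3 M
pOH = −log(2.46 × 10^-3) = 2.61; pH = 14.00 − 2.61 = 11.39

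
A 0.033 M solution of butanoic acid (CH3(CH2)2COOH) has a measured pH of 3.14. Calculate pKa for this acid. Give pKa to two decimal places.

[H+] = 10^(-3.14) = 7.24 × 10^-4 M
At equilibrium [HA] = 0.033 − 7.24 × 10^-4 = 3.23 × 10^-2 M
Ka = [H+][A-]/[HA] = (7.24 × 10^-4)² / 3.23 × 10^-2 = 1.62 × 10^-5
pKa = -log(1.62 × 10^-5) = 4.79

pKa = 4.79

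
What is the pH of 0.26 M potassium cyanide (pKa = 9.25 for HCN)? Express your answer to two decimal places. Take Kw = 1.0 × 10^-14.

CN- is the conjugate base of the weak acid HCN.
Ka = 10^(−9.25) = 5.62 × 10^-10
Kb = Kw/Ka = 1.0×10^-14 / 5.62 × 10^-10 = 1.78 × 10^-5
Kb = [OH-]²/(0.26 − [OH-]) = 1.78 × 10^-5
Neglecting [OH-] in the denominator: [OH-] = √(1.78 × 10^-5 × 0.26) = 2.15 × 10^-3 M
pOH = −log(2.15 × 10^-3) = 2.67; pH = 14.00 − 2.67 = 11.33

pH = 11.33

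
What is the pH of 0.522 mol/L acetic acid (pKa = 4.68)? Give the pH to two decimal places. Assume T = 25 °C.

pH = 2.48

CH3COOH ⇌ CH3COO- + H+
Ka = 10^(−4.68) = 2.09 × 10^-5
Ka = x²/(0.522 − x) = 2.09 × 10^-5
Since Ka ≪ C₀, x ≈ √(Ka·C₀) = 3.30 × 10^-3 M.
pH = −log(3.30 × 10^-3) = 2.48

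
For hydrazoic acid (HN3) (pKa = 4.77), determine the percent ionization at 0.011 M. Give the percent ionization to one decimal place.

HN3 ⇌ N3- + H+; let x = [H+] at equilibrium.
Ka = 10^(−4.77) = 1.70 × 10^-5
x ≈ √(Ka·C₀) = √(1.70 × 10^-5 × 0.011) = 4.32 × 10^-4 M
% ionization = x/C₀ × 100% = 4.32 × 10^-4/0.011 × 100% = 3.9%

3.9%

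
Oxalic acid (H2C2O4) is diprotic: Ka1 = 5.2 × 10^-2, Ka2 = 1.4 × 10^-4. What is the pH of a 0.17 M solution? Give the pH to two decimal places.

pH = 1.15

Since Ka1 ≫ Ka2, the first ionization dominates [H+].
Ka1 = x²/(0.17 − x) = 5.2 × 10^-2
Solving the quadratic: x = (−Ka1 + √(Ka1² + 4·Ka1·C₀))/2 = 7.15 × 10^-2 M
pH = −log(7.15 × 10^-2) = 1.15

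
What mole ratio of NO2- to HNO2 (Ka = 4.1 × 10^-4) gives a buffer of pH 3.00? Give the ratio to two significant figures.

ratio = 0.41

pKa = -log(4.1 × 10^-4) = 3.387
pH = pKa + log(r) ⇒ log(r) = 3.00 − 3.387 = -0.387
r = [NO2-]/[HNO2] = 10^(-0.387) = 0.41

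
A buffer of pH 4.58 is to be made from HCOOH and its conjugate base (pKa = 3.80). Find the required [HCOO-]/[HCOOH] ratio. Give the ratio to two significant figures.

ratio = 6.0

pH = pKa + log(r) ⇒ log(r) = 4.58 − 3.80 = +0.78
r = [HCOO-]/[HCOOH] = 10^(+0.78) = 6.03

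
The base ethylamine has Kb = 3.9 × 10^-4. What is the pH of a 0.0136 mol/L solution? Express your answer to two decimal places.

C2H5NH2 + H2O ⇌ C2H5NH3+ + OH-
Kb = [OH-]²/(0.0136 − [OH-]) = 3.9 × 10^-4
Here C₀/Kb ≈ 34.9, so the small-[OH-] approximation fails. Use the quadratic:
[OH-] = [−0.00039 + √(0.00039² + 2.12e-05)]/2 = 2.12 × 10^-3 M
pOH = −log(2.12 × 10^-3) = 2.67; pH = 14.00 − 2.67 = 11.33

pH = 11.33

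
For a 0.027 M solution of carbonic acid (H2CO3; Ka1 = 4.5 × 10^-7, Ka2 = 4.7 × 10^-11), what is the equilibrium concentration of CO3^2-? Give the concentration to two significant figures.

4.7 × 10^-11 M

First ionization gives [H+] ≈ [HCO3-] = 1.10 × 10^-4 M.
Second step: Ka2 = [H+][CO3^2-]/[HCO3-] ≈ [CO3^2-] (since [H+] ≈ [HCO3-]).
So [CO3^2-] ≈ Ka2.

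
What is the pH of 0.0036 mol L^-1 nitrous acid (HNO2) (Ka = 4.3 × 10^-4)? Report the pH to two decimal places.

pH = 2.98

HNO2 ⇌ NO2- + H+
From the ICE table, Ka = x²/(0.0036 − x) = 4.3 × 10^-4.
Here C₀/Ka ≈ 8.37, so the small-x approximation fails. Use the quadratic:
x = [−0.00043 + √(0.00043² + 6.19e-06)]/2 = 1.05 × 10^-3 M
pH = −log[H+] = −log(1.05 × 10^-3) = 2.98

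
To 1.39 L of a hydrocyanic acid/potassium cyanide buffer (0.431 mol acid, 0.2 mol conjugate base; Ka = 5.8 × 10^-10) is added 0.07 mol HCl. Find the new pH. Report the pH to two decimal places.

pH = 8.65

Added H+ converts CN- to HCN: HCN → 0.501 mol, CN- → 0.13 mol.
pKa = −log(5.8 × 10^-10) = 9.237
pH = pKa + log(n_CN-/n_HCN) = 9.237 + log(0.13/0.501) = 9.237 + (-0.586)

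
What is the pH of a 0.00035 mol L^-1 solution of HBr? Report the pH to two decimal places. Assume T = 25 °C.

pH = 3.46

HBr is a strong acid and dissociates completely, so [H+] = 0.00035 M.
pH = -log(0.00035) = 3.46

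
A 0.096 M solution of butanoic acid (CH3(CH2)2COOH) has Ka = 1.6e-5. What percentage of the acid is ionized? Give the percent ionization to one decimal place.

CH3(CH2)2COOH ⇌ CH3(CH2)2COO- + H+; let x = [H+] at equilibrium.
x ≈ √(Ka·C₀) = √(1.6 × 10^-5 × 0.096) = 1.24 × 10^-3 M
% ionization = x/C₀ × 100% = 1.24 × 10^-3/0.096 × 100% = 1.3%

1.3%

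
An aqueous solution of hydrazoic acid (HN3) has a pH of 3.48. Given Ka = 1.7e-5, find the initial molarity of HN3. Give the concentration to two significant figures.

C₀ = 6.8 × 10^-3 M

[H+] = 10^(-3.48) = 3.31 × 10^-4 M = x
Ka = x²/(C₀ − x) ⇒ C₀ = x + x²/Ka
C₀ = 3.31 × 10^-4 + (3.31 × 10^-4)²/(1.7 × 10^-5) = 6.78 × 10^-3 M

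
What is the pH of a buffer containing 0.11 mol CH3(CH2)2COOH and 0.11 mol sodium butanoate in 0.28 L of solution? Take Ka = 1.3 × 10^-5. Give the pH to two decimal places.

pH = 4.89

pKa = −log(1.3 × 10^-5) = 4.886
Henderson–Hasselbalch: pH = pKa + log([CH3(CH2)2COO-]/[CH3(CH2)2COOH]) = 4.886 + log(0.11/0.11)
pH = 4.886 + (+0.000) = 4.89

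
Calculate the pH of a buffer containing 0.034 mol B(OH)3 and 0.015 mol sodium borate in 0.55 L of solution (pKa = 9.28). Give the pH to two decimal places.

Using pH = pKa + log([base]/[acid]) with [base]/[acid] = 0.015/0.034:
pH = 9.28 + (-0.355) = 8.92

pH = 8.92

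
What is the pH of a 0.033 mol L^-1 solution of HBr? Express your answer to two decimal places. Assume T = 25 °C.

pH = 1.48

HBr is a strong acid and dissociates completely, so [H+] = 0.033 M.
pH = -log(0.033) = 1.48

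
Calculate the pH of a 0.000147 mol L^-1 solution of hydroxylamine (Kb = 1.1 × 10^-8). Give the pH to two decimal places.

NH2OH + H2O ⇌ NH3OH+ + OH-
From the ICE table, Kb = [OH-]²/(0.000147 − [OH-]) = 1.1 × 10^-8.
Since Kb ≪ C₀, [OH-] ≈ √(Kb·C₀) = 1.27 × 10^-6 M.
pOH = −log(1.27 × 10^-6) = 5.90; pH = 14.00 − 5.90 = 8.10

pH = 8.10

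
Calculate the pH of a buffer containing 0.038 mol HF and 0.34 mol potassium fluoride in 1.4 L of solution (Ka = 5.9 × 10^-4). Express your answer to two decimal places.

pKa = −log(5.9 × 10^-4) = 3.229
Using pH = pKa + log([base]/[acid]) with [base]/[acid] = 0.34/0.038:
pH = 3.229 + (+0.952) = 4.18

pH = 4.18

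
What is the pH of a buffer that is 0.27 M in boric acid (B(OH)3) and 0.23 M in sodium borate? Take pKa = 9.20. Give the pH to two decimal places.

Using pH = pKa + log([base]/[acid]) with [base]/[acid] = 0.23/0.27:
pH = 9.20 + (-0.070) = 9.13

pH = 9.13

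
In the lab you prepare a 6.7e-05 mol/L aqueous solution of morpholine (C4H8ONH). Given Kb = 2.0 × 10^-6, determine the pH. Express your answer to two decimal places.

C4H8ONH + H2O ⇌ C4H8ONH2+ + OH-
From the ICE table, Kb = [OH-]²/(6.7e-05 − [OH-]) = 2.0 × 10^-6.
Here C₀/Kb ≈ 33.5, so the small-[OH-] approximation fails. Use the quadratic:
[OH-] = (−Kb + √(Kb² + 4·Kb·C₀))/2 = 1.06 × 10^-5 M
pOH = −log(1.06 × 10^-5) = 4.97; pH = 14.00 − 4.97 = 9.03

pH = 9.03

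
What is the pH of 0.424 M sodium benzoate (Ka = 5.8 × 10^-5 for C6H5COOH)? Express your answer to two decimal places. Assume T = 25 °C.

pH = 8.93

C6H5COO- is the conjugate base of the weak acid C6H5COOH.
Kb = Kw/Ka = 1.0×10^-14 / 5.8 × 10^-5 = 1.72 × 10^-10
From the ICE table, Kb = [OH-]²/(0.424 − [OH-]) = 1.72 × 10^-10.
Assume [OH-] ≪ 0.424: [OH-] ≈ √(1.72 × 10^-10 × 0.424) = 8.54 × 10^-6 M
([OH-]/C₀ = 0.002% < 5%, so the approximation holds.)
pOH = 5.07, so pH = 14.00 − pOH = 8.93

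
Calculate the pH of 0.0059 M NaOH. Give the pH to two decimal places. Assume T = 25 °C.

NaOH is a strong base; [OH-] = 0.0059 M.
pOH = -log(0.0059) = 2.23
pH = 14.00 - 2.23 = 11.77

pH = 11.77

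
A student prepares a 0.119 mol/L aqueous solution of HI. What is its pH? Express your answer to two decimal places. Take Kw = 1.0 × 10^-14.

pH = 0.92

HI is a strong acid and dissociates completely, so [H+] = 0.119 M.
pH = -log(0.119) = 0.92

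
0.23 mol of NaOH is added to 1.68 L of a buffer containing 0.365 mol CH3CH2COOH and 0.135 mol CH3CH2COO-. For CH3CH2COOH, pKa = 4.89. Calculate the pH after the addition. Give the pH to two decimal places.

OH- converts CH3CH2COOH to CH3CH2COO-: CH3CH2COOH → 0.135 mol, CH3CH2COO- → 0.365 mol.
Henderson–Hasselbalch with mole ratio 0.365/0.135: pH = 4.89 + (+0.432)

pH = 5.32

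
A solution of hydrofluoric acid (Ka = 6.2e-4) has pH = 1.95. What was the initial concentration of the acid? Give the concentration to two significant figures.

C₀ = 2.1 × 10^-1 M

[H+] = 10^(-1.95) = 1.12 × 10^-2 M = x
Ka = x²/(C₀ − x) ⇒ C₀ = x + x²/Ka
C₀ = 1.12 × 10^-2 + (1.12 × 10^-2)²/(6.2 × 10^-4) = 2.14 × 10^-1 M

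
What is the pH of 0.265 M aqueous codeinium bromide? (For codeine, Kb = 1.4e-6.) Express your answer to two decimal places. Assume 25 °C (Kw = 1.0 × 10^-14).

pH = 4.36

C18H22NO3+ is the conjugate acid of the weak base C18H21NO3.
Ka = Kw/Kb = 1.0×10^-14 / 1.4 × 10^-6 = 7.14 × 10^-9
Ka = [H+]²/(0.265 − [H+]) = 7.14 × 10^-9
Assume [H+] ≪ 0.265: [H+] ≈ √(7.14 × 10^-9 × 0.265) = 4.35 × 10^-5 M
pH = −log(4.35 × 10^-5) = 4.36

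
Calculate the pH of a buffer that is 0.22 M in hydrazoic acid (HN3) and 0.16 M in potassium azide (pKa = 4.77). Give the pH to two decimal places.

Using pH = pKa + log([base]/[acid]) with [base]/[acid] = 0.16/0.22:
pH = 4.77 + (-0.138) = 4.63

pH = 4.63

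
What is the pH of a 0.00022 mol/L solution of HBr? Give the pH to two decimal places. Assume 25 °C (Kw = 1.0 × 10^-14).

HBr is a strong acid and dissociates completely, so [H+] = 0.00022 M.
pH = -log(0.00022) = 3.66

pH = 3.66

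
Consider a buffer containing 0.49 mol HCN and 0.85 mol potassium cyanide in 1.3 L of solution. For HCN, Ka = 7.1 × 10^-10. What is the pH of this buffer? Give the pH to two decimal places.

pH = 9.39

pKa = −log(7.1 × 10^-10) = 9.149
pH = pKa + log([A⁻]/[HA]) = 9.149 + log(0.85/0.49)
pH = 9.149 + (+0.239) = 9.39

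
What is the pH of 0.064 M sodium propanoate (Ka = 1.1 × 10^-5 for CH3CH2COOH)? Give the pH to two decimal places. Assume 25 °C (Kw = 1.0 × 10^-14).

pH = 8.88

CH3CH2COO- is the conjugate base of the weak acid CH3CH2COOH.
Kb = Kw/Ka = 1.0×10^-14 / 1.1 × 10^-5 = 9.09 × 10^-10
Kb = x²/(0.064 − x) = 9.09 × 10^-10
Assume x ≪ 0.064: x ≈ √(9.09 × 10^-10 × 0.064) = 7.63 × 10^-6 M
pOH = 5.12, so pH = 14.00 − pOH = 8.88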